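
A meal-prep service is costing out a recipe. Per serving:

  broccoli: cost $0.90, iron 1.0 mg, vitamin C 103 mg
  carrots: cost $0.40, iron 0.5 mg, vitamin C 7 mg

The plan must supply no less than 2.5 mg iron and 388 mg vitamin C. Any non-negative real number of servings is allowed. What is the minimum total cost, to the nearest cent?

$3.39

This is a tiny linear program; its minimum lies at a vertex of the feasible set. List the vertices and price them.
broccoli only: max(2.5/1.0, 388/103) = 3.767 servings → $3.39.
carrots only: max(2.5/0.5, 388/7) = 55.43 servings → $22.17.
broccoli + carrots: the both-tight solution has a negative serving — not a feasible corner.
The minimum over all feasible corners is $3.39.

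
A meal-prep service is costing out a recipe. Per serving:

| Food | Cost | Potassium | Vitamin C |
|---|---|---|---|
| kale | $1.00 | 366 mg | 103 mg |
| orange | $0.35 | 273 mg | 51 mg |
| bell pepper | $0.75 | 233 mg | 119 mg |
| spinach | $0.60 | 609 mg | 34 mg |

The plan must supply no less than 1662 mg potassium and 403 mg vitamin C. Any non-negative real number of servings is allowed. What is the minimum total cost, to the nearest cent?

$2.68

For a min-cost LP with two ≥-constraints, a basic feasible solution has at most two positive variables.
kale only: max(1662/366, 403/103) = 4.541 servings → $4.54.
orange only: max(1662/273, 403/51) = 7.902 servings → $2.77.
bell pepper only: max(1662/233, 403/119) = 7.133 servings → $5.35.
spinach only: max(1662/609, 403/34) = 11.85 servings → $7.11.
kale + orange with both tight: 2.672 servings and 2.506 servings → $3.55.
kale + bell pepper with both targets exact would need a negative amount; discard.
kale + spinach with both tight: 3.757 servings and 0.4711 servings → $4.04.
orange + bell pepper with both tight: 5.042 servings and 1.226 servings → $2.68.
orange + spinach: intersection lies outside the first quadrant.
bell pepper + spinach with both tight: 2.927 servings and 1.609 servings → $3.16.
So the least-cost plan costs $2.68.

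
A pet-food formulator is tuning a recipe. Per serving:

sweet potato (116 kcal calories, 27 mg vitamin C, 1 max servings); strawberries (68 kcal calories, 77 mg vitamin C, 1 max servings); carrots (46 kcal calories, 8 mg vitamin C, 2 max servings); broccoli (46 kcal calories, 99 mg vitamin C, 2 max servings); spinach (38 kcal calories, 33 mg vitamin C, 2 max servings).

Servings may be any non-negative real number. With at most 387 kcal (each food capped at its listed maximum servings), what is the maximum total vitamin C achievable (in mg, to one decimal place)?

374.1 mg

Vitamin C per kcal: broccoli 2.152, strawberries 1.132, spinach 0.8684, sweet potato 0.2328, carrots 0.1739.
Take 2 servings of broccoli: uses 92 kcal, +198.0 mg vitamin C (running total 198.0 mg).
Take 1 serving of strawberries: uses 68 kcal, +77.0 mg vitamin C (running total 275.0 mg).
Take 2 servings of spinach: uses 76 kcal, +66.0 mg vitamin C (running total 341.0 mg).
Take 1 serving of sweet potato: uses 116 kcal, +27.0 mg vitamin C (running total 368.0 mg).
Take 0.7609 servings of carrots: uses 35 kcal, +6.1 mg vitamin C (running total 374.1 mg).
Greedy by best ratio exhausts the calories allowance optimally: 374.1 mg.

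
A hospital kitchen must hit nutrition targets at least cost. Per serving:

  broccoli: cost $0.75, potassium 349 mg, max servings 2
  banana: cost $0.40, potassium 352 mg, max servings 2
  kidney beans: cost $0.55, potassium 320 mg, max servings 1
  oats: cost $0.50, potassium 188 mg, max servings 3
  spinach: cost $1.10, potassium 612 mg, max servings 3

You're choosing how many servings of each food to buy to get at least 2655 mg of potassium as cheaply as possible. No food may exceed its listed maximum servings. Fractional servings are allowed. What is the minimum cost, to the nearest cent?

Cost per mg of potassium: banana $0.0011, kidney beans $0.0017, spinach $0.0018, broccoli $0.0021, oats $0.0027.
Take 2 servings of banana: +704.0 mg potassium for $0.80 (total $0.80, still need 1951.0 mg).
Take 1 serving of kidney beans: +320.0 mg potassium for $0.55 (total $1.35, still need 1631.0 mg).
Take 2.665 servings of spinach: +1631.0 mg potassium for $2.93 (total $4.28, still need 0.0 mg).
Greedy by cheapest-per-mg is optimal for a single linear constraint, so the minimum cost is $4.28.

$4.28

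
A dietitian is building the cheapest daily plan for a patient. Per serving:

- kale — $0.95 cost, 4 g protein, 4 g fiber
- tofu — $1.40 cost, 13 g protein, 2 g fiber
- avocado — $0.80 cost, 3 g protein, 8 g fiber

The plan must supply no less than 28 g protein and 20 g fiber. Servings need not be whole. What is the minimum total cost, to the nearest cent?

Compare the cost at each extreme point of the feasible region.
kale only: max(28/4, 20/4) = 7 servings → $6.65.
tofu only: max(28/13, 20/2) = 10 servings → $14.00.
avocado only: max(28/3, 20/8) = 9.333 servings → $7.47.
kale + tofu with both tight: 4.636 servings and 0.7273 servings → $5.42.
kale + avocado with both targets exact would need a negative amount; discard.
tofu + avocado with both tight: 1.673 servings and 2.082 servings → $4.01.
The minimum over all feasible corners is $4.01.

$4.01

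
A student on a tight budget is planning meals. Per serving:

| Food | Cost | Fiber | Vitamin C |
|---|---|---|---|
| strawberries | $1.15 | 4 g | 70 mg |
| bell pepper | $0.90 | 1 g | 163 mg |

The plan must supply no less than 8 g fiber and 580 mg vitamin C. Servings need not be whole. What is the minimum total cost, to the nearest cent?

A basic optimal solution has at most two foods positive. Try each food alone and each pair with both targets met exactly.
strawberries only: max(8/4, 580/70) = 8.286 servings → $9.53.
bell pepper only: max(8/1, 580/163) = 8 servings → $7.20.
strawberries + bell pepper with both tight: 1.244 servings and 3.024 servings → $4.15.
The minimum over all feasible corners is $4.15.

$4.15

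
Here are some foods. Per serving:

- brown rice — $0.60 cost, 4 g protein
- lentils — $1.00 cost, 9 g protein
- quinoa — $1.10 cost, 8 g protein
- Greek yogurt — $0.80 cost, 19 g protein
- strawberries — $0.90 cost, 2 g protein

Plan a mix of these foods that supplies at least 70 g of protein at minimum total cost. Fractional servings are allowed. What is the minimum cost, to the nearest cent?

$2.95

Cost per g of protein: Greek yogurt $0.0421, lentils $0.1111, quinoa $0.1375, brown rice $0.1500, strawberries $0.4500.
With no serving limits, use only Greek yogurt: 70 g / 19 g = 3.684 servings × $0.80 = $2.95.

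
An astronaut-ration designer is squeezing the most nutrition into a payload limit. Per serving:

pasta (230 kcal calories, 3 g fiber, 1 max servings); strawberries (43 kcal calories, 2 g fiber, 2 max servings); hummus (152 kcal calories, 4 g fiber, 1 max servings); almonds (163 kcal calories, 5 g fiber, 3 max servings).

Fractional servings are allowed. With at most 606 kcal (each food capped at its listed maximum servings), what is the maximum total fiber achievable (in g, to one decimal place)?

Fiber per kcal: strawberries 0.04651, almonds 0.03067, hummus 0.02632, pasta 0.01304.
Take 2 servings of strawberries: uses 86 kcal, +4.0 g fiber (running total 4.0 g).
Take 3 servings of almonds: uses 489 kcal, +15.0 g fiber (running total 19.0 g).
Take 0.2039 servings of hummus: uses 31 kcal, +0.8 g fiber (running total 19.8 g).
Greedy by best ratio exhausts the calories allowance optimally: 19.8 g.

19.8 g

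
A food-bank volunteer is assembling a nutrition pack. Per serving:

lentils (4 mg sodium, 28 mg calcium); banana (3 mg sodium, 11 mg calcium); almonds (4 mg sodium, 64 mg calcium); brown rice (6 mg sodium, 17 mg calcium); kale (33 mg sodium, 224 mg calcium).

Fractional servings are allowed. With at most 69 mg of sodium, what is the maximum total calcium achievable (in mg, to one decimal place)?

1104.0 mg

Calcium per mg sodium: almonds 16, lentils 7, kale 6.788, banana 3.667, brown rice 2.833.
With no serving limits, spend the whole sodium allowance on almonds: 69 mg / 4 mg × 64 mg = 1104.0 mg.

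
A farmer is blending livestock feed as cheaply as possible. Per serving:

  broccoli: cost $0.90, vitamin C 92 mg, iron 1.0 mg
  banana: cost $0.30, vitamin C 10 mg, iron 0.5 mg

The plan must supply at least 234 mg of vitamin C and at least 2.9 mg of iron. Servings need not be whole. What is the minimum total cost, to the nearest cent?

Two binding constraints pin down two serving amounts, so the optimal mix uses at most two foods. The candidates are each food alone (scaled to the tighter of vitamin C/iron) and each pair with both constraints tight.
broccoli only: max(234/92, 2.9/1.0) = 2.9 servings → $2.61.
banana only: max(234/10, 2.9/0.5) = 23.4 servings → $7.02.
broccoli + banana with both tight: 2.444 servings and 0.9111 servings → $2.47.
So the least-cost plan costs $2.47.

$2.47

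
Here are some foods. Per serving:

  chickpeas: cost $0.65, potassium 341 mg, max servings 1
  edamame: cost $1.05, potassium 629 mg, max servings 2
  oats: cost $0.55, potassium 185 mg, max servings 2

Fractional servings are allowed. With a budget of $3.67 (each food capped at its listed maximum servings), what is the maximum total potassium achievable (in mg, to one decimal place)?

Potassium per dollar: edamame 599, chickpeas 524.6, oats 336.4.
Take 2 servings of edamame: spends $2.10, +1258.0 mg potassium (running total 1258.0 mg).
Take 1 serving of chickpeas: spends $0.65, +341.0 mg potassium (running total 1599.0 mg).
Take 1.673 servings of oats: spends $0.92, +309.5 mg potassium (running total 1908.5 mg).
Greedy by best ratio exhausts the cost allowance optimally: 1908.5 mg.

1908.5 mg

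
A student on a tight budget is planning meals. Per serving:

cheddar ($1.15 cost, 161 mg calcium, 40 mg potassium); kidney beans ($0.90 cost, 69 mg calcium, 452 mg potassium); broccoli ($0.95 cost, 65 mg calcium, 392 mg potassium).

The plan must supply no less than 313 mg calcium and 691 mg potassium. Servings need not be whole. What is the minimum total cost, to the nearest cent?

$2.81

With two linear requirements the optimum uses one or two foods; enumerate the corners.
cheddar only: max(313/161, 691/40) = 17.27 servings → $19.87.
kidney beans only: max(313/69, 691/452) = 4.536 servings → $4.08.
broccoli only: max(313/65, 691/392) = 4.815 servings → $4.57.
cheddar + kidney beans with both tight: 1.34 servings and 1.41 servings → $2.81.
cheddar + broccoli with both tight: 1.285 servings and 1.632 servings → $3.03.
kidney beans + broccoli with both targets exact would need a negative amount; discard.
So the least-cost plan costs $2.81.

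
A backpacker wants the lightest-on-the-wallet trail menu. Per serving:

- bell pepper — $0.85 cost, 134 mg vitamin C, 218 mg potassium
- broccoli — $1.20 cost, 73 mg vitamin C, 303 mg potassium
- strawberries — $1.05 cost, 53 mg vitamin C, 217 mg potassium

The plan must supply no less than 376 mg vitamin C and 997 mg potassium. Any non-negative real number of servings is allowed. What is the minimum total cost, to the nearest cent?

An LP optimum is at a vertex; with two nutrient constraints at most two foods are used. Check each candidate.
bell pepper only: max(376/134, 997/218) = 4.573 servings → $3.89.
broccoli only: max(376/73, 997/303) = 5.151 servings → $6.18.
strawberries only: max(376/53, 997/217) = 7.094 servings → $7.45.
bell pepper + broccoli with both tight: 1.667 servings and 2.091 servings → $3.93.
bell pepper + strawberries with both tight: 1.641 servings and 2.946 servings → $4.49.
broccoli + strawberries: intersection lies outside the first quadrant.
Cheapest feasible corner: $3.89.

$3.89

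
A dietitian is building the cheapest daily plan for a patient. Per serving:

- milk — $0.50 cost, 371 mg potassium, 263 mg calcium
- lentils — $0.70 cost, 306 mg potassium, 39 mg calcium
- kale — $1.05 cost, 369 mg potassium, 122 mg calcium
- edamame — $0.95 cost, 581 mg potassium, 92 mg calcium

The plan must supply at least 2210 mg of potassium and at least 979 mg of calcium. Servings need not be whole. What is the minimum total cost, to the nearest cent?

$2.98

milk only: max(2210/371, 979/263) = 5.957 servings → $2.98.
lentils only: max(2210/306, 979/39) = 25.1 servings → $17.57.
kale only: max(2210/369, 979/122) = 8.025 servings → $8.43.
edamame only: max(2210/581, 979/92) = 10.64 servings → $10.11.
milk + lentils with both tight: 3.233 servings and 3.303 servings → $3.93.
milk + kale with both tight: 1.769 servings and 4.21 servings → $5.31.
milk + edamame with both tight: 3.08 servings and 1.837 servings → $3.29.
lentils + kale: the both-tight solution has a negative serving — not a feasible corner.
lentils + edamame with both targets exact would need a negative amount; discard.
kale + edamame with both targets exact would need a negative amount; discard.
The minimum over all feasible corners is $2.98.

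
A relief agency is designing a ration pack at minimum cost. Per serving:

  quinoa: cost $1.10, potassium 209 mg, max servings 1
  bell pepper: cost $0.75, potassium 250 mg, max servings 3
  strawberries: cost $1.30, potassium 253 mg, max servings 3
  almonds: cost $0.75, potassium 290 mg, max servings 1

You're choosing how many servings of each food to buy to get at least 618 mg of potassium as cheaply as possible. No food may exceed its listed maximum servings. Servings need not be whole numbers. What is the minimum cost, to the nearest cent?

Cost per mg of potassium: almonds $0.0026, bell pepper $0.0030, strawberries $0.0051, quinoa $0.0053.
Take 1 serving of almonds: +290.0 mg potassium for $0.75 (total $0.75, still need 328.0 mg).
Take 1.312 servings of bell pepper: +328.0 mg potassium for $0.98 (total $1.73, still need 0.0 mg).
Filling from the cheapest source first is optimal under one linear minimum: $1.73.

$1.73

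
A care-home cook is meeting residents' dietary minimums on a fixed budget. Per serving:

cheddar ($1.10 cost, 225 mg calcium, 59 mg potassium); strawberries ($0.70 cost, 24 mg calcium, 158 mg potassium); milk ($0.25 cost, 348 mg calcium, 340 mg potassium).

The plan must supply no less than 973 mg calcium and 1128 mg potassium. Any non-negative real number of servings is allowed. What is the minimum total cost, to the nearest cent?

$0.83

A basic optimal solution has at most two foods positive. Try each food alone and each pair with both targets met exactly.
cheddar only: max(973/225, 1128/59) = 19.12 servings → $21.03.
strawberries only: max(973/24, 1128/158) = 40.54 servings → $28.38.
milk only: max(973/348, 1128/340) = 3.318 servings → $0.83.
cheddar + strawberries with both tight: 3.711 servings and 5.754 servings → $8.11.
cheddar + milk: the both-tight solution has a negative serving — not a feasible corner.
strawberries + milk with both tight: 1.318 servings and 2.705 servings → $1.60.
Cheapest feasible corner: $0.83.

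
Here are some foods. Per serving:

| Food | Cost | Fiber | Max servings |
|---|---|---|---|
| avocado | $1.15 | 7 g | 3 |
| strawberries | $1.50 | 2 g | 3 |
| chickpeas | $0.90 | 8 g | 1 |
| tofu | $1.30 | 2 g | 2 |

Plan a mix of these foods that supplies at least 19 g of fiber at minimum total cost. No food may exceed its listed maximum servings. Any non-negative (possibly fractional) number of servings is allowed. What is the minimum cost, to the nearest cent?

$2.71

Cost per g of fiber: chickpeas $0.1125, avocado $0.1643, tofu $0.6500, strawberries $0.7500.
Take 1 serving of chickpeas: +8.0 g fiber for $0.90 (total $0.90, still need 11.0 g).
Take 1.571 servings of avocado: +11.0 g fiber for $1.81 (total $2.71, still need 0.0 g).
Filling from the cheapest source first is optimal under one linear minimum: $2.71.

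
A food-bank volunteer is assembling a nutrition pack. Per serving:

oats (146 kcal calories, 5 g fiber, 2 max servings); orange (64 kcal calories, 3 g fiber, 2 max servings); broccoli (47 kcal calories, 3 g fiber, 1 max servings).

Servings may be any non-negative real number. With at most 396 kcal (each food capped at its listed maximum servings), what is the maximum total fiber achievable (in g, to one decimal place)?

16.6 g

Fiber per kcal: broccoli 0.06383, orange 0.04688, oats 0.03425.
Take 1 serving of broccoli: uses 47 kcal, +3.0 g fiber (running total 3.0 g).
Take 2 servings of orange: uses 128 kcal, +6.0 g fiber (running total 9.0 g).
Take 1.514 servings of oats: uses 221 kcal, +7.6 g fiber (running total 16.6 g).
Filling greedily by fiber-per-kcal is optimal for one linear limit, giving 16.6 g.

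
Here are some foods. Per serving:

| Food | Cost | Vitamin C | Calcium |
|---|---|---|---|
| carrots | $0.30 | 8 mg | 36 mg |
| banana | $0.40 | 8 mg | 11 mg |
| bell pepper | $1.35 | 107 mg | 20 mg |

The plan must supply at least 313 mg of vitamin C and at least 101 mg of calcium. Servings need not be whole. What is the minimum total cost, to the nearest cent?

Check every corner: each single food scaled to meet both minima, and each pair solved so both constraints bind.
carrots only: max(313/8, 101/36) = 39.12 servings → $11.74.
banana only: max(313/8, 101/11) = 39.12 servings → $15.65.
bell pepper only: max(313/107, 101/20) = 5.05 servings → $6.82.
carrots + banana: the both-tight solution has a negative serving — not a feasible corner.
carrots + bell pepper with both tight: 1.232 servings and 2.833 servings → $4.19.
banana + bell pepper with both tight: 4.471 servings and 2.591 servings → $5.29.
So the least-cost plan costs $4.19.

$4.19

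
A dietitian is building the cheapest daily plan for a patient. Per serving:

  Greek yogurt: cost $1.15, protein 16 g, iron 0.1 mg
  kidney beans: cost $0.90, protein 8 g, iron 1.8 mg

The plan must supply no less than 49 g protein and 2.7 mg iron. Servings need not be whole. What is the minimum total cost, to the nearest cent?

At the optimum either one food covers both requirements or two foods hit both targets exactly; no other combination can be cheaper.
Greek yogurt only: max(49/16, 2.7/0.1) = 27 servings → $31.05.
kidney beans only: max(49/8, 2.7/1.8) = 6.125 servings → $5.51.
Greek yogurt + kidney beans with both tight: 2.379 servings and 1.368 servings → $3.97.
So the least-cost plan costs $3.97.

$3.97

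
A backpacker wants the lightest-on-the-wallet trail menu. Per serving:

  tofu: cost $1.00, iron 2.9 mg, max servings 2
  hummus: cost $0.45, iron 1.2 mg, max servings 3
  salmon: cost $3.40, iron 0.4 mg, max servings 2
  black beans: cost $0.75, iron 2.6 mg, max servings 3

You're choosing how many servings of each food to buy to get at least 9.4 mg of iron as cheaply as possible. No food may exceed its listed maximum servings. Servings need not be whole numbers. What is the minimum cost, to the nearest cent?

Cost per mg of iron: black beans $0.2885, tofu $0.3448, hummus $0.3750, salmon $8.5000.
Take 3 servings of black beans: +7.8 mg iron for $2.25 (total $2.25, still need 1.6 mg).
Take 0.5517 servings of tofu: +1.6 mg iron for $0.55 (total $2.80, still need 0.0 mg).
Filling from the cheapest source first is optimal under one linear minimum: $2.80.

$2.80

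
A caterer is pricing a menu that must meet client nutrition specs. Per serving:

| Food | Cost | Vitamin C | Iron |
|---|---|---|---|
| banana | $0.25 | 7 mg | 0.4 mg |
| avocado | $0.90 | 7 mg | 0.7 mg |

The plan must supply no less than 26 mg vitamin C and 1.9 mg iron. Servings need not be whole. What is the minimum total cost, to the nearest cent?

Minimising a linear cost over {vitamin C ≥ 26, iron ≥ 1.9, servings ≥ 0} — the optimum is at a vertex, using one or two foods.
banana only: max(26/7, 1.9/0.4) = 4.75 servings → $1.19.
avocado only: max(26/7, 1.9/0.7) = 3.714 servings → $3.34.
banana + avocado with both tight: 2.333 servings and 1.381 servings → $1.83.
The minimum over all feasible corners is $1.19.

$1.19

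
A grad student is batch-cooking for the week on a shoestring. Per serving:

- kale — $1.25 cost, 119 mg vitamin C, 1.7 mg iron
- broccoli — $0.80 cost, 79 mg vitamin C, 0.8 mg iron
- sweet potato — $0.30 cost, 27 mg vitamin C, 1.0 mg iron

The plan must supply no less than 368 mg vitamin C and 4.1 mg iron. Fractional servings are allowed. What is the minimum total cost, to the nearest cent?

$3.74

Two binding constraints pin down two serving amounts, so the optimal mix uses at most two foods. The candidates are each food alone (scaled to the tighter of vitamin C/iron) and each pair with both constraints tight.
kale only: max(368/119, 4.1/1.7) = 3.092 servings → $3.87.
broccoli only: max(368/79, 4.1/0.8) = 5.125 servings → $4.10.
sweet potato only: max(368/27, 4.1/1.0) = 13.63 servings → $4.09.
kale + broccoli with both tight: 0.7545 servings and 3.522 servings → $3.76.
kale + sweet potato with both targets exact would need a negative amount; discard.
broccoli + sweet potato with both tight: 4.483 servings and 0.5139 servings → $3.74.
The minimum over all feasible corners is $3.74.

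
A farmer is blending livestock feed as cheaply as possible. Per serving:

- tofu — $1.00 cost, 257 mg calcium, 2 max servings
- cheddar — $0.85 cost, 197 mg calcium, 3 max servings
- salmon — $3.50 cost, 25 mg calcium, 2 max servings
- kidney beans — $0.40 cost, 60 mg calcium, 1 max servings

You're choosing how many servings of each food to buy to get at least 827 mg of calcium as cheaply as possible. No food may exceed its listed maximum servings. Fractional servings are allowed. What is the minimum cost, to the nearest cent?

Cost per mg of calcium: tofu $0.0039, cheddar $0.0043, kidney beans $0.0067, salmon $0.1400.
Take 2 servings of tofu: +514.0 mg calcium for $2.00 (total $2.00, still need 313.0 mg).
Take 1.589 servings of cheddar: +313.0 mg calcium for $1.35 (total $3.35, still need 0.0 mg).
Filling from the cheapest source first is optimal under one linear minimum: $3.35.

$3.35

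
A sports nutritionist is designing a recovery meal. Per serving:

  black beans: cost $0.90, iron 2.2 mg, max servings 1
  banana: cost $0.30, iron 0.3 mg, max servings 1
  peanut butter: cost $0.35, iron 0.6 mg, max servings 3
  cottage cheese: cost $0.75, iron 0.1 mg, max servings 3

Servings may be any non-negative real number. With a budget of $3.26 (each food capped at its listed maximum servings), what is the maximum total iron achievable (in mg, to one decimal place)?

4.4 mg

Iron per dollar: black beans 2.444, peanut butter 1.714, banana 1, cottage cheese 0.1333.
Take 1 serving of black beans: spends $0.90, +2.2 mg iron (running total 2.2 mg).
Take 3 servings of peanut butter: spends $1.05, +1.8 mg iron (running total 4.0 mg).
Take 1 serving of banana: spends $0.30, +0.3 mg iron (running total 4.3 mg).
Take 1.347 servings of cottage cheese: spends $1.01, +0.1 mg iron (running total 4.4 mg).
Filling greedily by iron-per-dollar is optimal for one linear limit, giving 4.4 mg.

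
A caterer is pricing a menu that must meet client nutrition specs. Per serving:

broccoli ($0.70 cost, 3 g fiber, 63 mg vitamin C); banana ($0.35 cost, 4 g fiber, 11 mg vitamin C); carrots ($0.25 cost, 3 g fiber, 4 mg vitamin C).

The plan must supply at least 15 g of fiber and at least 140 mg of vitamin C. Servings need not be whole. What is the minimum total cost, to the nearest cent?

broccoli only: max(15/3, 140/63) = 5 servings → $3.50.
banana only: max(15/4, 140/11) = 12.73 servings → $4.45.
carrots only: max(15/3, 140/4) = 35 servings → $8.75.
broccoli + banana with both tight: 1.804 servings and 2.397 servings → $2.10.
broccoli + carrots with both tight: 2.034 servings and 2.966 servings → $2.17.
banana + carrots: intersection lies outside the first quadrant.
So the least-cost plan costs $2.10.

$2.10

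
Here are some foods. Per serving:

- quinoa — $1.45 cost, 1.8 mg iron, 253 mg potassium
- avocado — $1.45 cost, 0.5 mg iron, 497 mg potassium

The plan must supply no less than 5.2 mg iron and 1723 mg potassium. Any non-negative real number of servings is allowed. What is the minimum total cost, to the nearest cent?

At the optimum either one food covers both requirements or two foods hit both targets exactly; no other combination can be cheaper.
quinoa only: max(5.2/1.8, 1723/253) = 6.81 servings → $9.87.
avocado only: max(5.2/0.5, 1723/497) = 10.4 servings → $15.08.
quinoa + avocado with both tight: 2.243 servings and 2.325 servings → $6.62.
Cheapest feasible corner: $6.62.

$6.62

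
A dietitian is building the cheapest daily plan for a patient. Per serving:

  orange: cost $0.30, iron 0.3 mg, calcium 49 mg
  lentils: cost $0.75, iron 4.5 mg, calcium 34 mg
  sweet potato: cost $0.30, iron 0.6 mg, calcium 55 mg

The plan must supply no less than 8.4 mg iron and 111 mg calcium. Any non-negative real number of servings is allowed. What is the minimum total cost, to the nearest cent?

$1.59

orange only: max(8.4/0.3, 111/49) = 28 servings → $8.40.
lentils only: max(8.4/4.5, 111/34) = 3.265 servings → $2.45.
sweet potato only: max(8.4/0.6, 111/55) = 14 servings → $4.20.
orange + lentils with both tight: 1.017 servings and 1.799 servings → $1.65.
orange + sweet potato: intersection lies outside the first quadrant.
lentils + sweet potato with both tight: 1.741 servings and 0.9419 servings → $1.59.
The minimum over all feasible corners is $1.59.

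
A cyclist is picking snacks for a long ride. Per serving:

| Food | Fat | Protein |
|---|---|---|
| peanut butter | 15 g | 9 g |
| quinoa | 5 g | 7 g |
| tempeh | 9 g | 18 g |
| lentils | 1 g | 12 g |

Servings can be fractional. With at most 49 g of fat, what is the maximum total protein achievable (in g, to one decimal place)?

Protein per g fat: lentils 12, tempeh 2, quinoa 1.4, peanut butter 0.6.
With no serving limits, spend the whole fat allowance on lentils: 49 g / 1 g × 12 g = 588.0 g.

588.0 g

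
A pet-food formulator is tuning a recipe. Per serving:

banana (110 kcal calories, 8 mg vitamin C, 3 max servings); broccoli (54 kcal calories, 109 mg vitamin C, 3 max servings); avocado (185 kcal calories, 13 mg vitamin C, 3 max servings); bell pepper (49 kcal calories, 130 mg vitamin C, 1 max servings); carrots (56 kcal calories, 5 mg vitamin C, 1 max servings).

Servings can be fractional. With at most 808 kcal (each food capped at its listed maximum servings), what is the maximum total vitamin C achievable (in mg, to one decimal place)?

500.8 mg

Vitamin C per kcal: bell pepper 2.653, broccoli 2.019, carrots 0.08929, banana 0.07273, avocado 0.07027.
Take 1 serving of bell pepper: uses 49 kcal, +130.0 mg vitamin C (running total 130.0 mg).
Take 3 servings of broccoli: uses 162 kcal, +327.0 mg vitamin C (running total 457.0 mg).
Take 1 serving of carrots: uses 56 kcal, +5.0 mg vitamin C (running total 462.0 mg).
Take 3 servings of banana: uses 330 kcal, +24.0 mg vitamin C (running total 486.0 mg).
Take 1.141 servings of avocado: uses 211 kcal, +14.8 mg vitamin C (running total 500.8 mg).
Filling greedily by vitamin C-per-kcal is optimal for one linear limit, giving 500.8 mg.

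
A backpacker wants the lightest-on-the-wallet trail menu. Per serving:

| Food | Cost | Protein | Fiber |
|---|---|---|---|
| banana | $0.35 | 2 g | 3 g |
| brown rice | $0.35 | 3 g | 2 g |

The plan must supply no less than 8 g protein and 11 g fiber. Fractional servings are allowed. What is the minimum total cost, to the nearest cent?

At the optimum either one food covers both requirements or two foods hit both targets exactly; no other combination can be cheaper.
banana only: max(8/2, 11/3) = 4 servings → $1.40.
brown rice only: max(8/3, 11/2) = 5.5 servings → $1.93.
banana + brown rice with both tight: 3.4 servings and 0.4 servings → $1.33.
Cheapest feasible corner: $1.33.

$1.33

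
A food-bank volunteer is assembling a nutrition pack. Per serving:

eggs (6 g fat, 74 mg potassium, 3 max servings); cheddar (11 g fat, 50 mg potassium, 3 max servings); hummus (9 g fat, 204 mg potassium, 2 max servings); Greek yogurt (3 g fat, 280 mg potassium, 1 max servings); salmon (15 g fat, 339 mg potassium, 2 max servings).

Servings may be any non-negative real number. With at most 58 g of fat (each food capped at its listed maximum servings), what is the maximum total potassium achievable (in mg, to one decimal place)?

1452.3 mg

Potassium per g fat: Greek yogurt 93.33, hummus 22.67, salmon 22.6, eggs 12.33, cheddar 4.545.
Take 1 serving of Greek yogurt: uses 3 g fat, +280.0 mg potassium (running total 280.0 mg).
Take 2 servings of hummus: uses 18 g fat, +408.0 mg potassium (running total 688.0 mg).
Take 2 servings of salmon: uses 30 g fat, +678.0 mg potassium (running total 1366.0 mg).
Take 1.167 servings of eggs: uses 7 g fat, +86.3 mg potassium (running total 1452.3 mg).
Greedy by best ratio exhausts the fat allowance optimally: 1452.3 mg.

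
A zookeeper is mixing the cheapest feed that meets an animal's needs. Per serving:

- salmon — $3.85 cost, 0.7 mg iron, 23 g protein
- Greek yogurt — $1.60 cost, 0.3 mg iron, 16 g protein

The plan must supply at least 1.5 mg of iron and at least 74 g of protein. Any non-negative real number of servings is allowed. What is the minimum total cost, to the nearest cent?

$8.00

The cheapest plan sits at a corner of the feasible region — with two constraints it uses at most two foods.
salmon only: max(1.5/0.7, 74/23) = 3.217 servings → $12.39.
Greek yogurt only: max(1.5/0.3, 74/16) = 5 servings → $8.00.
salmon + Greek yogurt with both tight: 0.4186 servings and 4.023 servings → $8.05.
Cheapest feasible corner: $8.00.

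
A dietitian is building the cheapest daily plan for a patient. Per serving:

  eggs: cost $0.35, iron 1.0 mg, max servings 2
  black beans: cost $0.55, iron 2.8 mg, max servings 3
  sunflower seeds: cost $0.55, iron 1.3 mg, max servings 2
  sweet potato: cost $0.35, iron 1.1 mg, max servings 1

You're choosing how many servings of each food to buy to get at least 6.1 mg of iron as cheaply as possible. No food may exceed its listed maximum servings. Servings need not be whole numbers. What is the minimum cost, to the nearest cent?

Cost per mg of iron: black beans $0.1964, sweet potato $0.3182, eggs $0.3500, sunflower seeds $0.4231.
Take 2.179 servings of black beans: +6.1 mg iron for $1.20 (total $1.20, still need 0.0 mg).
Filling from the cheapest source first is optimal under one linear minimum: $1.20.

$1.20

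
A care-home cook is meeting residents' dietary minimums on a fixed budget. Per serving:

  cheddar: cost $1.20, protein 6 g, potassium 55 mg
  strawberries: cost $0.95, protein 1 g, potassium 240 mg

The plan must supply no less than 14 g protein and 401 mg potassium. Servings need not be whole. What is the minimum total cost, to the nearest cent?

Check every corner: each single food scaled to meet both minima, and each pair solved so both constraints bind.
cheddar only: max(14/6, 401/55) = 7.291 servings → $8.75.
strawberries only: max(14/1, 401/240) = 14 servings → $13.30.
cheddar + strawberries with both tight: 2.136 servings and 1.181 servings → $3.69.
So the least-cost plan costs $3.69.

$3.69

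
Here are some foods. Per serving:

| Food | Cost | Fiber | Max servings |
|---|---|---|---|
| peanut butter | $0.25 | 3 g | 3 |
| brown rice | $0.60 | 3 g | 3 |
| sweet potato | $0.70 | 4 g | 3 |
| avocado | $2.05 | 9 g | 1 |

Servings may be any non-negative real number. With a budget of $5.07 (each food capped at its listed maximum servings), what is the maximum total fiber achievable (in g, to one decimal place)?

31.8 g

Fiber per dollar: peanut butter 12, sweet potato 5.714, brown rice 5, avocado 4.39.
Take 3 servings of peanut butter: spends $0.75, +9.0 g fiber (running total 9.0 g).
Take 3 servings of sweet potato: spends $2.10, +12.0 g fiber (running total 21.0 g).
Take 3 servings of brown rice: spends $1.80, +9.0 g fiber (running total 30.0 g).
Take 0.2049 servings of avocado: spends $0.42, +1.8 g fiber (running total 31.8 g).
Greedy by best ratio exhausts the cost allowance optimally: 31.8 g.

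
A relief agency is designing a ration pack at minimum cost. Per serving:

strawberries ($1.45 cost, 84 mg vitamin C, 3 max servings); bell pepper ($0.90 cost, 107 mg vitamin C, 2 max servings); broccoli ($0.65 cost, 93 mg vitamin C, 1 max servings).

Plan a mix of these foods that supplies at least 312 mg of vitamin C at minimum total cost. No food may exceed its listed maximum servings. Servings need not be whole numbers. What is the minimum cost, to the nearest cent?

$2.54

Cost per mg of vitamin C: broccoli $0.0070, bell pepper $0.0084, strawberries $0.0173.
Take 1 serving of broccoli: +93.0 mg vitamin C for $0.65 (total $0.65, still need 219.0 mg).
Take 2 servings of bell pepper: +214.0 mg vitamin C for $1.80 (total $2.45, still need 5.0 mg).
Take 0.05952 servings of strawberries: +5.0 mg vitamin C for $0.09 (total $2.54, still need 0.0 mg).
Filling from the cheapest source first is optimal under one linear minimum: $2.54.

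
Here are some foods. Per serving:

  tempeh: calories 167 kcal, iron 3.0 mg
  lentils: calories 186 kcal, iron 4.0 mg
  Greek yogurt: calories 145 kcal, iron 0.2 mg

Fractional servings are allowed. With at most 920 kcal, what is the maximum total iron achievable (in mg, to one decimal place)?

19.8 mg

Iron per kcal: lentils 0.02151, tempeh 0.01796, Greek yogurt 0.001379.
With no serving limits, spend the whole calories allowance on lentils: 920 kcal / 186 kcal × 4.0 mg = 19.8 mg.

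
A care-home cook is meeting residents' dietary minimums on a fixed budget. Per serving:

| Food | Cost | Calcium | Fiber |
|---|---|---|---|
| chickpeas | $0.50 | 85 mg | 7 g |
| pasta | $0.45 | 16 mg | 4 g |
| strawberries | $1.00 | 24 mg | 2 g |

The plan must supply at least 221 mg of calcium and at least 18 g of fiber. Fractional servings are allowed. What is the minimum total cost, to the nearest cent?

$1.30

The cheapest plan sits at a corner of the feasible region — with two constraints it uses at most two foods.
chickpeas only: max(221/85, 18/7) = 2.6 servings → $1.30.
pasta only: max(221/16, 18/4) = 13.81 servings → $6.22.
strawberries only: max(221/24, 18/2) = 9.208 servings → $9.21.
chickpeas + pasta: the both-tight solution has a negative serving — not a feasible corner.
chickpeas + strawberries with both targets exact would need a negative amount; discard.
pasta + strawberries: the both-tight solution has a negative serving — not a feasible corner.
The minimum over all feasible corners is $1.30.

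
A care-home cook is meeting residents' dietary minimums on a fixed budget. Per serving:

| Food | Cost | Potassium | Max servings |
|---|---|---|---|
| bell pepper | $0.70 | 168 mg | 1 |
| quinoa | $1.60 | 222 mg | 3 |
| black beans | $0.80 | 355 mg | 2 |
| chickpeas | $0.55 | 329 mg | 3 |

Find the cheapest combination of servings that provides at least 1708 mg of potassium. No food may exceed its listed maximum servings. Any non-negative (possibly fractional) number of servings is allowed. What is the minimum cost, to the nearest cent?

Cost per mg of potassium: chickpeas $0.0017, black beans $0.0023, bell pepper $0.0042, quinoa $0.0072.
Take 3 servings of chickpeas: +987.0 mg potassium for $1.65 (total $1.65, still need 721.0 mg).
Take 2 servings of black beans: +710.0 mg potassium for $1.60 (total $3.25, still need 11.0 mg).
Take 0.06548 servings of bell pepper: +11.0 mg potassium for $0.05 (total $3.30, still need 0.0 mg).
Greedy by cheapest-per-mg is optimal for a single linear constraint, so the minimum cost is $3.30.

$3.30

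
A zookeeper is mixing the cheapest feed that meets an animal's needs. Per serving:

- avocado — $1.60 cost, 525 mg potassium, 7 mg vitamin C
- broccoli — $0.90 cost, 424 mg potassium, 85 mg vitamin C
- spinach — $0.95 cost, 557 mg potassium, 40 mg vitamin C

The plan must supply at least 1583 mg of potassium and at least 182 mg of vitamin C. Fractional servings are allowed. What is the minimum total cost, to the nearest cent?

$2.92

Minimising a linear cost over {potassium ≥ 1583, vitamin C ≥ 182, servings ≥ 0} — the optimum is at a vertex, using one or two foods.
avocado only: max(1583/525, 182/7) = 26 servings → $41.60.
broccoli only: max(1583/424, 182/85) = 3.733 servings → $3.36.
spinach only: max(1583/557, 182/40) = 4.55 servings → $4.32.
avocado + broccoli with both tight: 1.378 servings and 2.028 servings → $4.03.
avocado + spinach with both targets exact would need a negative amount; discard.
broccoli + spinach with both tight: 1.252 servings and 1.889 servings → $2.92.
Cheapest feasible corner: $2.92.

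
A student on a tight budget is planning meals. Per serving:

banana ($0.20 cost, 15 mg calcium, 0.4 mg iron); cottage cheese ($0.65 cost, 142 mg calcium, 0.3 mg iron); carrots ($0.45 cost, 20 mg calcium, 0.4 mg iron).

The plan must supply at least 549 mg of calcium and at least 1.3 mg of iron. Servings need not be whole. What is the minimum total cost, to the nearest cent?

$2.56

An LP optimum is at a vertex; with two nutrient constraints at most two foods are used. Check each candidate.
banana only: max(549/15, 1.3/0.4) = 36.6 servings → $7.32.
cottage cheese only: max(549/142, 1.3/0.3) = 4.333 servings → $2.82.
carrots only: max(549/20, 1.3/0.4) = 27.45 servings → $12.35.
banana + cottage cheese with both tight: 0.3805 servings and 3.826 servings → $2.56.
banana + carrots: the both-tight solution has a negative serving — not a feasible corner.
cottage cheese + carrots with both tight: 3.811 servings and 0.3917 servings → $2.65.
So the least-cost plan costs $2.56.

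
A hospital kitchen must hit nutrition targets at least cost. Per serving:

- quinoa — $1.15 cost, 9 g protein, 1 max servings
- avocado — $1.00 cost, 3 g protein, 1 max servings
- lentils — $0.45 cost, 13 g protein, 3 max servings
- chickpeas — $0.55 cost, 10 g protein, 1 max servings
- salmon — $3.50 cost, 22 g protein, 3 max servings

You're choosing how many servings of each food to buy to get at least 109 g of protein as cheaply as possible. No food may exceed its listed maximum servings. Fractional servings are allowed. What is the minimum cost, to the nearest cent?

$11.16

Cost per g of protein: lentils $0.0346, chickpeas $0.0550, quinoa $0.1278, salmon $0.1591, avocado $0.3333.
Take 3 servings of lentils: +39.0 g protein for $1.35 (total $1.35, still need 70.0 g).
Take 1 serving of chickpeas: +10.0 g protein for $0.55 (total $1.90, still need 60.0 g).
Take 1 serving of quinoa: +9.0 g protein for $1.15 (total $3.05, still need 51.0 g).
Take 2.318 servings of salmon: +51.0 g protein for $8.11 (total $11.16, still need 0.0 g).
Greedy by cheapest-per-g is optimal for a single linear constraint, so the minimum cost is $11.16.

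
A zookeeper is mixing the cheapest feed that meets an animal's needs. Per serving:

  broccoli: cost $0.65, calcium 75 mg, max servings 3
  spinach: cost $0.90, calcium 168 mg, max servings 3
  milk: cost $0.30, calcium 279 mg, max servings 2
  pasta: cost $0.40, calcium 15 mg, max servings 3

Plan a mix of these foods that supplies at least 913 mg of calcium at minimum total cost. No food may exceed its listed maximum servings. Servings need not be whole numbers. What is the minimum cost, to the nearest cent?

$2.50

Cost per mg of calcium: milk $0.0011, spinach $0.0054, broccoli $0.0087, pasta $0.0267.
Take 2 servings of milk: +558.0 mg calcium for $0.60 (total $0.60, still need 355.0 mg).
Take 2.113 servings of spinach: +355.0 mg calcium for $1.90 (total $2.50, still need 0.0 mg).
Greedy by cheapest-per-mg is optimal for a single linear constraint, so the minimum cost is $2.50.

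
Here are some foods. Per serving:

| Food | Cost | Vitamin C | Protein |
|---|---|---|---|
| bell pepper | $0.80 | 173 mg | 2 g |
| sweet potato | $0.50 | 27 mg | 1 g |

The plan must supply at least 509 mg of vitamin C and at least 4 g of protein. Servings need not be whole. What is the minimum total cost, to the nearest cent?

$2.35

At the optimum either one food covers both requirements or two foods hit both targets exactly; no other combination can be cheaper.
bell pepper only: max(509/173, 4/2) = 2.942 servings → $2.35.
sweet potato only: max(509/27, 4/1) = 18.85 servings → $9.43.
bell pepper + sweet potato with both targets exact would need a negative amount; discard.
Cheapest feasible corner: $2.35.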